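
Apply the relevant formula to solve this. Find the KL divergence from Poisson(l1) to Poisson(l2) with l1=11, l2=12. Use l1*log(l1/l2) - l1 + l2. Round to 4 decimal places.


KL divergence for Poisson:
KL = l1*log(l1/l2) - l1 + l2.
l1 = 11, l2 = 12.
log(11/12) = -0.087011.
l1*log(l1/l2) = 11 * -0.087011 = -0.957125.
KL = -0.957125 - 11 + 12 = 0.0429

0.0429


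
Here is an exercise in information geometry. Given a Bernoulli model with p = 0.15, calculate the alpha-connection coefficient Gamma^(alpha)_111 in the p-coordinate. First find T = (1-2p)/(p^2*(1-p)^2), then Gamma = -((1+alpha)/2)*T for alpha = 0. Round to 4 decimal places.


Skewness (Amari-Chentsov) tensor: T = (1-2p)/(p^2*(1-p)^2).
p = 0.15, 1-2p = 0.7, p^2 = 0.0225, (1-p)^2 = 0.7225.
T = 0.7/(0.0225 * 0.7225) = 43.060361.
In the p-coordinate, Gamma^(alpha) = Gamma^(0) - (alpha/2)*T with Gamma^(0) = (1/2)*g'(p) = -T/2,
so Gamma^(alpha) = -((1+alpha)/2)*T.
alpha = 0, -(1+alpha)/2 = -0.5.
Gamma = -0.5 * 43.060361 = -21.5302

-21.5302


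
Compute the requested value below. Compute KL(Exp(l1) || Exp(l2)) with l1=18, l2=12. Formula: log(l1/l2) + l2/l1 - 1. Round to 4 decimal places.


KL divergence for exponential family:
KL = log(l1/l2) + l2/l1 - 1.
log(18/12) = 0.405465.
12/18 = 0.666667.
KL = 0.405465 + 0.666667 - 1 = 0.0721

0.0721


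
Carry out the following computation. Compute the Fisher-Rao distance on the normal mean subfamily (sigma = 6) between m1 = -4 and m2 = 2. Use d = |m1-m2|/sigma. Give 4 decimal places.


On the fixed-variance normal subfamily, geodesic distance = |m1-m2|/sigma.
|-4 - 2| = 6.
sigma = 6.
d = 6/6 = 1.0000

1.0000


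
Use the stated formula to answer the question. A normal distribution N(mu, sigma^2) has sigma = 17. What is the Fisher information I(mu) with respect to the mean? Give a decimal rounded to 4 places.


The Fisher information for the mean of a normal distribution is I(mu) = 1/sigma^2.
sigma = 17, so sigma^2 = 289.
I(mu) = 1/289 = 0.0035

0.0035


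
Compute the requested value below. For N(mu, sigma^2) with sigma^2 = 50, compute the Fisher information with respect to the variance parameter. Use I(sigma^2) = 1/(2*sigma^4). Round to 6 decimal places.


Fisher information for variance: I(sigma^2) = 1/(2*sigma^4).
sigma^2 = 50, so sigma^4 = 2500.
I = 1/(2*2500) = 1/5000 = 0.000200

0.000200


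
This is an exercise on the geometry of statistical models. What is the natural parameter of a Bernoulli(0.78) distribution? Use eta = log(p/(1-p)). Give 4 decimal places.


Natural parameter for Bernoulli: eta = log(p/(1-p)).
p = 0.78, 1-p = 0.22.
p/(1-p) = 3.545455.
eta = log(3.545455) = 1.2657

1.2657


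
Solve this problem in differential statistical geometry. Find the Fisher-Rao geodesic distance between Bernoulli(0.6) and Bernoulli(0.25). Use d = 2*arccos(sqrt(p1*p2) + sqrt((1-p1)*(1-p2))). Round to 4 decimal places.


Geodesic distance on Bernoulli manifold:
d(p1,p2) = 2*arccos(sqrt(p1*p2) + sqrt((1-p1)*(1-p2))).
sqrt(p1*p2) = sqrt(0.6*0.25) = 0.387298.
sqrt((1-p1)*(1-p2)) = sqrt(0.4*0.75) = 0.547723.
arg = 0.387298 + 0.547723 = 0.935021.
d = 2*arccos(0.935021) = 0.7250

0.7250


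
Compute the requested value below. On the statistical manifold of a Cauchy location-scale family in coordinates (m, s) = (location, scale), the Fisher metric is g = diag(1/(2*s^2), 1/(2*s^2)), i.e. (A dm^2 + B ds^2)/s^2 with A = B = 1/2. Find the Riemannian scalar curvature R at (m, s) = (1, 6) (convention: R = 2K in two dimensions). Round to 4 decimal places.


The metric has the form g = (A dm^2 + B ds^2)/s^2 with A = 1/2, B = 1/2.
Substitute u = sqrt(A/B)*m: g = B*(du^2 + ds^2)/s^2, i.e. B times the
Poincare upper half-plane metric, which has constant Gaussian curvature -1.
Scaling a 2D metric by a constant c divides the Gaussian curvature by c,
so K = -1/B = -1/(1/2) = -2.0000 everywhere (the point (m, s) = (1, 6) is irrelevant:
the curvature is constant).
Scalar curvature in dimension 2: R = 2K = -2/(1/2) = -4.0000.

-4.0000


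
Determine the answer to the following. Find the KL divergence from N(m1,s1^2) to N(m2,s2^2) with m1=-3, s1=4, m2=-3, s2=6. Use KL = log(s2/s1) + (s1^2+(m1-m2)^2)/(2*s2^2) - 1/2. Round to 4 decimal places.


KL divergence between normal distributions:
KL = log(s2/s1) + (s1^2 + (m1-m2)^2)/(2*s2^2) - 1/2.
log(6/4) = 0.405465.
(4^2 + (-3--3)^2)/(2*6^2) = (16 + 0)/72 = 0.222222.
KL = 0.405465 + 0.222222 - 0.5 = 0.1277

0.1277


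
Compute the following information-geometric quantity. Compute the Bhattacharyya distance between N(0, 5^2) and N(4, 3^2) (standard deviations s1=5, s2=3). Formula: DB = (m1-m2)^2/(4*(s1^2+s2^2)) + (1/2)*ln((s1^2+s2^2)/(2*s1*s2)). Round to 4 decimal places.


Bhattacharyya distance between two Gaussians:
DB = (m1-m2)^2/(4*(s1^2+s2^2)) + (1/2)*ln((s1^2+s2^2)/(2*s1*s2)).
(m1-m2)^2 = (-4)^2 = 16.
s1^2+s2^2 = 25 + 9 = 34.
term1 = 16/136 = 0.117647.
term2 = 0.5*ln(34/30.0) = 0.062582.
DB = 0.117647 + 0.062582 = 0.1802

0.1802


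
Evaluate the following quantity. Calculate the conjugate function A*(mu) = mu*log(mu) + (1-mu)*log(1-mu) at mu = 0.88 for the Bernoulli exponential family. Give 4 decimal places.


Legendre transform for Bernoulli:
A*(mu) = mu*log(mu) + (1-mu)*log(1-mu).
mu = 0.88, 1-mu = 0.12.
mu*log(mu) = 0.88*log(0.88) = -0.112493.
(1-mu)*log(1-mu) = 0.12*log(0.12) = -0.254432.
A* = -0.112493 + -0.254432 = -0.3669

-0.3669


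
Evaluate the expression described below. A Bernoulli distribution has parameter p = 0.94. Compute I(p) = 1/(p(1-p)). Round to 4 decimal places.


For Bernoulli(p), Fisher information is I(p) = 1/(p*(1-p)).
p = 0.94, 1-p = 0.06.
p*(1-p) = 0.0564.
I(p) = 1/0.0564 = 17.7305

17.7305


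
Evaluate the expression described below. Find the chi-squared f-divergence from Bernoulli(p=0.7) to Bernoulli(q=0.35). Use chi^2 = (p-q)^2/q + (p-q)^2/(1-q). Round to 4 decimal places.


Chi-squared divergence between Bernoulli distributions:
chi^2 = (p-q)^2/q + (p-q)^2/(1-q).
p = 0.7, q = 0.35, p-q = 0.35.
(p-q)^2 = 0.1225.
term1 = 0.1225/0.35 = 0.35.
term2 = 0.1225/0.65 = 0.188462.
chi^2 = 0.35 + 0.188462 = 0.5385

0.5385


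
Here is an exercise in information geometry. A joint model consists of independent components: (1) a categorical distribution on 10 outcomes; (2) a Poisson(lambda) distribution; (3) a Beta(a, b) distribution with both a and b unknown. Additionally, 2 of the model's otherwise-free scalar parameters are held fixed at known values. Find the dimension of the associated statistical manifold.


The dimension of a statistical manifold equals the number of free
(independent) real parameters of the model. For a product of independent
blocks the parameter counts add.
- categorical on 10 outcomes (probabilities sum to 1): 10-1 = 9.
- Poisson (lambda): 1.
- Beta (a, b): 2.
Total = 9 + 1 + 2 = 12.
2 parameter(s) fixed at known values: 12 - 2 = 10.
Dimension = 10

10


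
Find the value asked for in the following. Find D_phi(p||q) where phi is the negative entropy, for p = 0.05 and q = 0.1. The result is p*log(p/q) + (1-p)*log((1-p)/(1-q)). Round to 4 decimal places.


Bregman divergence with negative entropy generator:
D = p*log(p/q) + (1-p)*log((1-p)/(1-q)).
p = 0.05, q = 0.1.
p*log(p/q) = 0.05*log(0.05/0.1) = -0.034657.
(1-p)*log((1-p)/(1-q)) = 0.95*log(0.95/0.9) = 0.051364.
D = -0.034657 + 0.051364 = 0.0167

0.0167


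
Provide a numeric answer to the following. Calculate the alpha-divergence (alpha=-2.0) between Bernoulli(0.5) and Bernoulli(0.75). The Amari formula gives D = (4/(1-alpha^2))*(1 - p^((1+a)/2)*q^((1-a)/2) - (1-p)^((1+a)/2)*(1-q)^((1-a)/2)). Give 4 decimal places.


Amari alpha-divergence:
D = (4/(1-alpha^2))*(1 - p^((1+a)/2)*q^((1-a)/2) - (1-p)^((1+a)/2)*(1-q)^((1-a)/2)).
alpha = -2.0, p = 0.5, q = 0.75.
e1 = (1+alpha)/2 = -0.5, e2 = (1-alpha)/2 = 1.5.
t1 = p^e1 * q^e2 = 0.5^-0.5 * 0.75^1.5 = 0.918559.
t2 = (1-p)^e1 * (1-q)^e2 = 0.5^-0.5 * 0.25^1.5 = 0.176777.
4/(1-alpha^2) = -1.333333.
D = -1.333333*(1 - 0.918559 - 0.176777) = 0.1271

0.1271


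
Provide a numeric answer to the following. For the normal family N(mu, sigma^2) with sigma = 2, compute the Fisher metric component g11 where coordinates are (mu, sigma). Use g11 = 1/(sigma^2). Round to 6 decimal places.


For the 2-parameter normal family, the Fisher metric has:
  g11 = 1/sigma^2, g22 = 2/sigma^2.
sigma = 2, sigma^2 = 4.
g11 = 0.250000

0.250000


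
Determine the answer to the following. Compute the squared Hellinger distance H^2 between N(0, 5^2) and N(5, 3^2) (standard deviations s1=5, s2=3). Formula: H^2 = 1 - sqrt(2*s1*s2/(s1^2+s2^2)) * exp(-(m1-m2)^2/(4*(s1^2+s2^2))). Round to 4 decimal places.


Squared Hellinger distance for Gaussians:
H^2 = 1 - sqrt(2*s1*s2/(s1^2+s2^2)) * exp(-(m1-m2)^2/(4*(s1^2+s2^2))).
s1^2 = 25, s2^2 = 9, s1^2+s2^2 = 34.
sqrt(2*5*3/(34)) = 0.939336.
(m1-m2)^2 = (-5)^2 = 25.
exp(-25/(4*34)) = exp(-0.183824) = 0.832083.
H^2 = 1 - 0.939336*0.832083 = 0.2184

0.2184


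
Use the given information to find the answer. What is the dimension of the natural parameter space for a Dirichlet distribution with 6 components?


Exponential family dimension calculation:
Dirichlet with 6 components has 6 natural parameters.

6


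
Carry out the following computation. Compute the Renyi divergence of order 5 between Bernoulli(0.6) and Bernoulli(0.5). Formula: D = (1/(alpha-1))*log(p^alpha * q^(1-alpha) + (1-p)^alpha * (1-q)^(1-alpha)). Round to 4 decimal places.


Renyi divergence of order alpha between Bernoulli distributions:
D = (1/(alpha-1))*log(p^alpha * q^(1-alpha) + (1-p)^alpha * (1-q)^(1-alpha)).
alpha = 5, p = 0.6, q = 0.5.
p^alpha * q^(1-alpha) = 0.6^5 * 0.5^-4 = 1.24416.
(1-p)^alpha * (1-q)^(1-alpha) = 0.4^5 * 0.5^-4 = 0.16384.
sum = 1.24416 + 0.16384 = 1.408.
D = (1/4)*log(1.408) = 0.0855

0.0855


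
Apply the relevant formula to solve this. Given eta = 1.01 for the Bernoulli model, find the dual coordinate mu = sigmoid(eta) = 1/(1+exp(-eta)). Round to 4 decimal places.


Dual coordinate (expectation parameter) for Bernoulli:
mu = 1/(1+exp(-eta)).
eta = 1.01.
exp(-eta) = exp(-1.01) = 0.364219.
mu = 1/(1+0.364219) = 0.7330

0.7330


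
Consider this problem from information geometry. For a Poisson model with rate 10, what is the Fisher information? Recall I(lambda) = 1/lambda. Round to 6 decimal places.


Fisher information for Poisson: I(lambda) = 1/lambda.
lambda = 10.
I(lambda) = 1/10 = 0.100000

0.100000


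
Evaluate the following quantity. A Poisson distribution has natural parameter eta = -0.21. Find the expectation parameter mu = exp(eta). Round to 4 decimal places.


Expectation parameter for Poisson exponential family:
mu = exp(eta).
eta = -0.21.
mu = exp(-0.21) = 0.8106

0.8106


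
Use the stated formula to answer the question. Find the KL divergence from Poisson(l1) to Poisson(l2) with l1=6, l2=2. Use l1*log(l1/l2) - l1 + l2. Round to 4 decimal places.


KL divergence for Poisson:
KL = l1*log(l1/l2) - l1 + l2.
l1 = 6, l2 = 2.
log(6/2) = 1.098612.
l1*log(l1/l2) = 6 * 1.098612 = 6.591674.
KL = 6.591674 - 6 + 2 = 2.5917

2.5917


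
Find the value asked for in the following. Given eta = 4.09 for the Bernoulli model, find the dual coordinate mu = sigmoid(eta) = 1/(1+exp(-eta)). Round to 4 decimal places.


Dual coordinate (expectation parameter) for Bernoulli:
mu = 1/(1+exp(-eta)).
eta = 4.09.
exp(-eta) = exp(-4.09) = 0.016739.
mu = 1/(1+0.016739) = 0.9835

0.9835


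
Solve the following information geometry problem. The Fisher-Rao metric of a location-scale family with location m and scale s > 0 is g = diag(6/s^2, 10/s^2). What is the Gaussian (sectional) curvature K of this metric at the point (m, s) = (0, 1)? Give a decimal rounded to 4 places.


The metric has the form g = (A dm^2 + B ds^2)/s^2 with A = 6, B = 10.
Substitute u = sqrt(A/B)*m: g = B*(du^2 + ds^2)/s^2, i.e. B times the
Poincare upper half-plane metric, which has constant Gaussian curvature -1.
Scaling a 2D metric by a constant c divides the Gaussian curvature by c,
so K = -1/B = -1/(10) = -0.1000 everywhere (the point (m, s) = (0, 1) is irrelevant:
the curvature is constant).
The requested Gaussian curvature is K = -0.1000.

-0.1000


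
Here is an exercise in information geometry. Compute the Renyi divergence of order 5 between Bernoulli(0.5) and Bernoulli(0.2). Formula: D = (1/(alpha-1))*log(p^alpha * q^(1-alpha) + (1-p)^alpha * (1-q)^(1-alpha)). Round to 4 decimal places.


Renyi divergence of order alpha between Bernoulli distributions:
D = (1/(alpha-1))*log(p^alpha * q^(1-alpha) + (1-p)^alpha * (1-q)^(1-alpha)).
alpha = 5, p = 0.5, q = 0.2.
p^alpha * q^(1-alpha) = 0.5^5 * 0.2^-4 = 19.53125.
(1-p)^alpha * (1-q)^(1-alpha) = 0.5^5 * 0.8^-4 = 0.076294.
sum = 19.53125 + 0.076294 = 19.607544.
D = (1/4)*log(19.607544) = 0.7440

0.7440


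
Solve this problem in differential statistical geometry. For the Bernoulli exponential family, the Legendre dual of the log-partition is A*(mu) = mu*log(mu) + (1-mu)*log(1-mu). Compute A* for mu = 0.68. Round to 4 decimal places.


Legendre transform for Bernoulli:
A*(mu) = mu*log(mu) + (1-mu)*log(1-mu).
mu = 0.68, 1-mu = 0.32.
mu*log(mu) = 0.68*log(0.68) = -0.26225.
(1-mu)*log(1-mu) = 0.32*log(0.32) = -0.364619.
A* = -0.26225 + -0.364619 = -0.6269

-0.6269


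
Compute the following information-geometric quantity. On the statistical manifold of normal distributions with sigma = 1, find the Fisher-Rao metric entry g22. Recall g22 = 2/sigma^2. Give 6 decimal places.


For the 2-parameter normal family, the Fisher metric has:
  g11 = 1/sigma^2, g22 = 2/sigma^2.
sigma = 1, sigma^2 = 1.
g22 = 2.000000

2.000000


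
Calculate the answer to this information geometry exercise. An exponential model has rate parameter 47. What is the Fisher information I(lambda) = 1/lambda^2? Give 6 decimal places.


Fisher information for exponential: I(lambda) = 1/lambda^2.
lambda = 47, lambda^2 = 2209.
I = 1/2209 = 0.000453

0.000453


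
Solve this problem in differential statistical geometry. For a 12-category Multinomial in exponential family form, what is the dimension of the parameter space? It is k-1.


Exponential family dimension calculation:
For Multinomial with k=12 categories, dim = k-1 = 11.

11


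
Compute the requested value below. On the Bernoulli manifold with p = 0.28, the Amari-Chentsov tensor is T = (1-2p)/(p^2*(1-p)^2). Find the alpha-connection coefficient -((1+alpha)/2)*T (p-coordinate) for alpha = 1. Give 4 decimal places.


Skewness (Amari-Chentsov) tensor: T = (1-2p)/(p^2*(1-p)^2).
p = 0.28, 1-2p = 0.44, p^2 = 0.0784, (1-p)^2 = 0.5184.
T = 0.44/(0.0784 * 0.5184) = 10.82609.
In the p-coordinate, Gamma^(alpha) = Gamma^(0) - (alpha/2)*T with Gamma^(0) = (1/2)*g'(p) = -T/2,
so Gamma^(alpha) = -((1+alpha)/2)*T.
alpha = 1, -(1+alpha)/2 = -1.0.
Gamma = -1.0 * 10.82609 = -10.8261

-10.8261


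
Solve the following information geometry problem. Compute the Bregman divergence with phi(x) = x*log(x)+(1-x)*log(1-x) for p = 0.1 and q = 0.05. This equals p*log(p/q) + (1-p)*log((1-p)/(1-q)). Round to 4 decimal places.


Bregman divergence with negative entropy generator:
D = p*log(p/q) + (1-p)*log((1-p)/(1-q)).
p = 0.1, q = 0.05.
p*log(p/q) = 0.1*log(0.1/0.05) = 0.069315.
(1-p)*log((1-p)/(1-q)) = 0.9*log(0.9/0.95) = -0.04866.
D = 0.069315 + -0.04866 = 0.0207

0.0207


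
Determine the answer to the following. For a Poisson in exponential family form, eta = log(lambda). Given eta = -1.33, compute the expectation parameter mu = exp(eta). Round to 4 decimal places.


Expectation parameter for Poisson exponential family:
mu = exp(eta).
eta = -1.33.
mu = exp(-1.33) = 0.2645

0.2645


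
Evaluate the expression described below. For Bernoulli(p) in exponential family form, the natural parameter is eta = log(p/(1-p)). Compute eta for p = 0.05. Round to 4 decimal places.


Natural parameter for Bernoulli: eta = log(p/(1-p)).
p = 0.05, 1-p = 0.95.
p/(1-p) = 0.052632.
eta = log(0.052632) = -2.9444

-2.9444


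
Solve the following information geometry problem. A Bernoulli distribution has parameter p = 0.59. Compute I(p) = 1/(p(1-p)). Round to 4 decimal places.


For Bernoulli(p), Fisher information is I(p) = 1/(p*(1-p)).
p = 0.59, 1-p = 0.41.
p*(1-p) = 0.2419.
I(p) = 1/0.2419 = 4.1339

4.1339


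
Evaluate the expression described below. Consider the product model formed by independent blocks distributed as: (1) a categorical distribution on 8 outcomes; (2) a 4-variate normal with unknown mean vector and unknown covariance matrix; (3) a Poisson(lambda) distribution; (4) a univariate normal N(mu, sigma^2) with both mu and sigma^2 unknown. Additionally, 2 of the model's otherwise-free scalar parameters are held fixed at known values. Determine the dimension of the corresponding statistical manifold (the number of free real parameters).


The dimension of a statistical manifold equals the number of free
(independent) real parameters of the model. For a product of independent
blocks the parameter counts add.
- categorical on 8 outcomes (probabilities sum to 1): 8-1 = 7.
- 4-variate normal: 4 (mean) + 4*5/2 = 10 (symmetric covariance) = 14.
- Poisson (lambda): 1.
- normal (mu, sigma^2): 2.
Total = 7 + 14 + 1 + 2 = 24.
2 parameter(s) fixed at known values: 24 - 2 = 22.
Dimension = 22

22


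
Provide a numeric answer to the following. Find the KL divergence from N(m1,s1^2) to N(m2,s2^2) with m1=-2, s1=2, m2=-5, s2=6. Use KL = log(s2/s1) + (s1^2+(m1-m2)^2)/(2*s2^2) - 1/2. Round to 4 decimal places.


KL divergence between normal distributions:
KL = log(s2/s1) + (s1^2 + (m1-m2)^2)/(2*s2^2) - 1/2.
log(6/2) = 1.098612.
(2^2 + (-2--5)^2)/(2*6^2) = (4 + 9)/72 = 0.180556.
KL = 1.098612 + 0.180556 - 0.5 = 0.7792

0.7792


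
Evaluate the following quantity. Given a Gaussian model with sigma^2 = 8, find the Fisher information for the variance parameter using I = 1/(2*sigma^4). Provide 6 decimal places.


Fisher information for variance: I(sigma^2) = 1/(2*sigma^4).
sigma^2 = 8, so sigma^4 = 64.
I = 1/(2*64) = 1/128 = 0.007813

0.007813


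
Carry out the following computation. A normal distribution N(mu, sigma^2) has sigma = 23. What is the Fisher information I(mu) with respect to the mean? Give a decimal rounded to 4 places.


The Fisher information for the mean of a normal distribution is I(mu) = 1/sigma^2.
sigma = 23, so sigma^2 = 529.
I(mu) = 1/529 = 0.0019

0.0019


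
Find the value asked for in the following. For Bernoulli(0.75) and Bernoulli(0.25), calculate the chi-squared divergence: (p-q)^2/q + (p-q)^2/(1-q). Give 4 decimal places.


Chi-squared divergence between Bernoulli distributions:
chi^2 = (p-q)^2/q + (p-q)^2/(1-q).
p = 0.75, q = 0.25, p-q = 0.5.
(p-q)^2 = 0.25.
term1 = 0.25/0.25 = 1.0.
term2 = 0.25/0.75 = 0.333333.
chi^2 = 1.0 + 0.333333 = 1.3333

1.3333


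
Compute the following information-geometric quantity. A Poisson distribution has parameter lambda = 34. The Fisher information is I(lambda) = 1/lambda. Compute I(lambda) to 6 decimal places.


Fisher information for Poisson: I(lambda) = 1/lambda.
lambda = 34.
I(lambda) = 1/34 = 0.029412

0.029412


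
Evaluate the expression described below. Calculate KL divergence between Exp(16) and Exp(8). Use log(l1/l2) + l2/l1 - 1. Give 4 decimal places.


KL divergence for exponential family:
KL = log(l1/l2) + l2/l1 - 1.
log(16/8) = 0.693147.
8/16 = 0.5.
KL = 0.693147 + 0.5 - 1 = 0.1931

0.1931


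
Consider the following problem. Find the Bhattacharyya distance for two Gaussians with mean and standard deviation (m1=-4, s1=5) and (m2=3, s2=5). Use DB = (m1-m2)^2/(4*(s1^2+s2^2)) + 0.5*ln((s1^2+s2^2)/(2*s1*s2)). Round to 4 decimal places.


Bhattacharyya distance between two Gaussians:
DB = (m1-m2)^2/(4*(s1^2+s2^2)) + (1/2)*ln((s1^2+s2^2)/(2*s1*s2)).
(m1-m2)^2 = (-7)^2 = 49.
s1^2+s2^2 = 25 + 25 = 50.
term1 = 49/200 = 0.245.
term2 = 0.5*ln(50/50.0) = 0.0.
DB = 0.245 + 0.0 = 0.2450

0.2450


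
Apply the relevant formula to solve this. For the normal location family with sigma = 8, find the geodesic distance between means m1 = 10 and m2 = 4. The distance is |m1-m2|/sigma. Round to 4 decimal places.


On the fixed-variance normal subfamily, geodesic distance = |m1-m2|/sigma.
|10 - 4| = 6.
sigma = 8.
d = 6/8 = 0.7500

0.7500


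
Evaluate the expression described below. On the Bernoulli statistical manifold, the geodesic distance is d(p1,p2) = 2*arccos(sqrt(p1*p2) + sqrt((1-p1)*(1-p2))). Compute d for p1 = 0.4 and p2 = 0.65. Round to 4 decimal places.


Geodesic distance on Bernoulli manifold:
d(p1,p2) = 2*arccos(sqrt(p1*p2) + sqrt((1-p1)*(1-p2))).
sqrt(p1*p2) = sqrt(0.4*0.65) = 0.509902.
sqrt((1-p1)*(1-p2)) = sqrt(0.6*0.35) = 0.458258.
arg = 0.509902 + 0.458258 = 0.96816.
d = 2*arccos(0.96816) = 0.5061

0.5061


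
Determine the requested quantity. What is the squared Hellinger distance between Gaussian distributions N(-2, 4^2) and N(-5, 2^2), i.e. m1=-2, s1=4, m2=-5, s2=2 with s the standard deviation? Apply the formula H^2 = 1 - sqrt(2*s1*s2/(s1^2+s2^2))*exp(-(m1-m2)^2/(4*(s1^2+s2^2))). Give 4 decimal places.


Squared Hellinger distance for Gaussians:
H^2 = 1 - sqrt(2*s1*s2/(s1^2+s2^2)) * exp(-(m1-m2)^2/(4*(s1^2+s2^2))).
s1^2 = 16, s2^2 = 4, s1^2+s2^2 = 20.
sqrt(2*4*2/(20)) = 0.894427.
(m1-m2)^2 = (3)^2 = 9.
exp(-9/(4*20)) = exp(-0.1125) = 0.893597.
H^2 = 1 - 0.894427*0.893597 = 0.2007

0.2007


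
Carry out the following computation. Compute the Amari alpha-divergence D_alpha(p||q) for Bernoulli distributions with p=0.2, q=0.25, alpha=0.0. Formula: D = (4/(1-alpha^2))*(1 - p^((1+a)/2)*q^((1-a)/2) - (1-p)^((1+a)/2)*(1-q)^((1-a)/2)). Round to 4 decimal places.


Amari alpha-divergence:
D = (4/(1-alpha^2))*(1 - p^((1+a)/2)*q^((1-a)/2) - (1-p)^((1+a)/2)*(1-q)^((1-a)/2)).
alpha = 0.0, p = 0.2, q = 0.25.
e1 = (1+alpha)/2 = 0.5, e2 = (1-alpha)/2 = 0.5.
t1 = p^e1 * q^e2 = 0.2^0.5 * 0.25^0.5 = 0.223607.
t2 = (1-p)^e1 * (1-q)^e2 = 0.8^0.5 * 0.75^0.5 = 0.774597.
4/(1-alpha^2) = 4.0.
D = 4.0*(1 - 0.223607 - 0.774597) = 0.0072

0.0072


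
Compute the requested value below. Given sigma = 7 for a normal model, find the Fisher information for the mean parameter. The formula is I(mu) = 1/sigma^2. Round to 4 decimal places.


The Fisher information for the mean of a normal distribution is I(mu) = 1/sigma^2.
sigma = 7, so sigma^2 = 49.
I(mu) = 1/49 = 0.0204

0.0204


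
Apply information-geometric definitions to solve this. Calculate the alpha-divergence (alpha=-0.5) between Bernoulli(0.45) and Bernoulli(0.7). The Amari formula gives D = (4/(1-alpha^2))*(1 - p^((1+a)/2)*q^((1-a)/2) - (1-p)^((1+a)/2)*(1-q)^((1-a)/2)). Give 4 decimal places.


Amari alpha-divergence:
D = (4/(1-alpha^2))*(1 - p^((1+a)/2)*q^((1-a)/2) - (1-p)^((1+a)/2)*(1-q)^((1-a)/2)).
alpha = -0.5, p = 0.45, q = 0.7.
e1 = (1+alpha)/2 = 0.25, e2 = (1-alpha)/2 = 0.75.
t1 = p^e1 * q^e2 = 0.45^0.25 * 0.7^0.75 = 0.626797.
t2 = (1-p)^e1 * (1-q)^e2 = 0.55^0.25 * 0.3^0.75 = 0.349085.
4/(1-alpha^2) = 5.333333.
D = 5.333333*(1 - 0.626797 - 0.349085) = 0.1286

0.1286


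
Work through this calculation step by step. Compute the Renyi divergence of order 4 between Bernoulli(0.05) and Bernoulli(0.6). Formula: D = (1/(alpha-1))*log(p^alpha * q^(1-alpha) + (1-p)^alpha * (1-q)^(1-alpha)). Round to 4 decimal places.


Renyi divergence of order alpha between Bernoulli distributions:
D = (1/(alpha-1))*log(p^alpha * q^(1-alpha) + (1-p)^alpha * (1-q)^(1-alpha)).
alpha = 4, p = 0.05, q = 0.6.
p^alpha * q^(1-alpha) = 0.05^4 * 0.6^-3 = 2.9e-05.
(1-p)^alpha * (1-q)^(1-alpha) = 0.95^4 * 0.4^-3 = 12.72666.
sum = 2.9e-05 + 12.72666 = 12.726689.
D = (1/3)*log(12.726689) = 0.8479

0.8479


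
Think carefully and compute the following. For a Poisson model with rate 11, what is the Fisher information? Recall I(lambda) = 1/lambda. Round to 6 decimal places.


Fisher information for Poisson: I(lambda) = 1/lambda.
lambda = 11.
I(lambda) = 1/11 = 0.090909

0.090909


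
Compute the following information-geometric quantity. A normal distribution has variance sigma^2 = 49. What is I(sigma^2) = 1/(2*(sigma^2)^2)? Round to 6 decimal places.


Fisher information for variance: I(sigma^2) = 1/(2*sigma^4).
sigma^2 = 49, so sigma^4 = 2401.
I = 1/(2*2401) = 1/4802 = 0.000208

0.000208


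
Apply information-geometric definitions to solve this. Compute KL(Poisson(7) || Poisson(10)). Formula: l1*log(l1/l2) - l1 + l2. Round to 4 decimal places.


KL divergence for Poisson:
KL = l1*log(l1/l2) - l1 + l2.
l1 = 7, l2 = 10.
log(7/10) = -0.356675.
l1*log(l1/l2) = 7 * -0.356675 = -2.496725.
KL = -2.496725 - 7 + 10 = 0.5033

0.5033


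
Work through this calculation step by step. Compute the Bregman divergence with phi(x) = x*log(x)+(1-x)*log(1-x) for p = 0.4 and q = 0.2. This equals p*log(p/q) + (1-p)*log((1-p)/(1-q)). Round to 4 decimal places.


Bregman divergence with negative entropy generator:
D = p*log(p/q) + (1-p)*log((1-p)/(1-q)).
p = 0.4, q = 0.2.
p*log(p/q) = 0.4*log(0.4/0.2) = 0.277259.
(1-p)*log((1-p)/(1-q)) = 0.6*log(0.6/0.8) = -0.172609.
D = 0.277259 + -0.172609 = 0.1046

0.1046


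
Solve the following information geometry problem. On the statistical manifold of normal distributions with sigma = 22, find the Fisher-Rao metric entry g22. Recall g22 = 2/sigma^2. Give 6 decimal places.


For the 2-parameter normal family, the Fisher metric has:
  g11 = 1/sigma^2, g22 = 2/sigma^2.
sigma = 22, sigma^2 = 484.
g22 = 0.004132

0.004132


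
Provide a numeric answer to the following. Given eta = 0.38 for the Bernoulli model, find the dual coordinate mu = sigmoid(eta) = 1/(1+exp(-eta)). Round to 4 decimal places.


Dual coordinate (expectation parameter) for Bernoulli:
mu = 1/(1+exp(-eta)).
eta = 0.38.
exp(-eta) = exp(-0.38) = 0.683861.
mu = 1/(1+0.683861) = 0.5939

0.5939


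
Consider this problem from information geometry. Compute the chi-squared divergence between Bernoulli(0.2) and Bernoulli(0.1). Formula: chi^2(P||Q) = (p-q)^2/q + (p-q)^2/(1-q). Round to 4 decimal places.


Chi-squared divergence between Bernoulli distributions:
chi^2 = (p-q)^2/q + (p-q)^2/(1-q).
p = 0.2, q = 0.1, p-q = 0.1.
(p-q)^2 = 0.01.
term1 = 0.01/0.1 = 0.1.
term2 = 0.01/0.9 = 0.011111.
chi^2 = 0.1 + 0.011111 = 0.1111

0.1111


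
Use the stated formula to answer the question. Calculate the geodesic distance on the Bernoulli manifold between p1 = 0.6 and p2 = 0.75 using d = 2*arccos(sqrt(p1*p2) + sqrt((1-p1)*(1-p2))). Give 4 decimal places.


Geodesic distance on Bernoulli manifold:
d(p1,p2) = 2*arccos(sqrt(p1*p2) + sqrt((1-p1)*(1-p2))).
sqrt(p1*p2) = sqrt(0.6*0.75) = 0.67082.
sqrt((1-p1)*(1-p2)) = sqrt(0.4*0.25) = 0.316228.
arg = 0.67082 + 0.316228 = 0.987048.
d = 2*arccos(0.987048) = 0.3222

0.3222


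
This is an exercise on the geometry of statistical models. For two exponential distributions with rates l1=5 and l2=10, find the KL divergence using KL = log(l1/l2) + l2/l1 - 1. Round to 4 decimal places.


KL divergence for exponential family:
KL = log(l1/l2) + l2/l1 - 1.
log(5/10) = -0.693147.
10/5 = 2.0.
KL = -0.693147 + 2.0 - 1 = 0.3069

0.3069


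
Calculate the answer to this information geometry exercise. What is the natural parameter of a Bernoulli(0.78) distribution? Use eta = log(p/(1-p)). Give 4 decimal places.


Natural parameter for Bernoulli: eta = log(p/(1-p)).
p = 0.78, 1-p = 0.22.
p/(1-p) = 3.545455.
eta = log(3.545455) = 1.2657

1.2657


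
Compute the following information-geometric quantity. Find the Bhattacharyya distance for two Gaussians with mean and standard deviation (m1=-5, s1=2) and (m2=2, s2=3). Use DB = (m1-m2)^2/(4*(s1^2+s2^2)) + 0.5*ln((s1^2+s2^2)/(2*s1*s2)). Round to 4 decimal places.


Bhattacharyya distance between two Gaussians:
DB = (m1-m2)^2/(4*(s1^2+s2^2)) + (1/2)*ln((s1^2+s2^2)/(2*s1*s2)).
(m1-m2)^2 = (-7)^2 = 49.
s1^2+s2^2 = 4 + 9 = 13.
term1 = 49/52 = 0.942308.
term2 = 0.5*ln(13/12.0) = 0.040021.
DB = 0.942308 + 0.040021 = 0.9823

0.9823


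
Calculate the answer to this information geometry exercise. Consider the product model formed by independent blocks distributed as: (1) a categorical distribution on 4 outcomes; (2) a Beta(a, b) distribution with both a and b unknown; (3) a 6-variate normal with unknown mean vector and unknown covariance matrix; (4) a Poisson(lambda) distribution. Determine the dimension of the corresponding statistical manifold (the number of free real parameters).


The dimension of a statistical manifold equals the number of free
(independent) real parameters of the model. For a product of independent
blocks the parameter counts add.
- categorical on 4 outcomes (probabilities sum to 1): 4-1 = 3.
- Beta (a, b): 2.
- 6-variate normal: 6 (mean) + 6*7/2 = 21 (symmetric covariance) = 27.
- Poisson (lambda): 1.
Total = 3 + 2 + 27 + 1 = 33.
Dimension = 33

33


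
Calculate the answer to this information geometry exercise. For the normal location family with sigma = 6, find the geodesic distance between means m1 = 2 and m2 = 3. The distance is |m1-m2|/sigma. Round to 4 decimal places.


On the fixed-variance normal subfamily, geodesic distance = |m1-m2|/sigma.
|2 - 3| = 1.
sigma = 6.
d = 1/6 = 0.1667

0.1667


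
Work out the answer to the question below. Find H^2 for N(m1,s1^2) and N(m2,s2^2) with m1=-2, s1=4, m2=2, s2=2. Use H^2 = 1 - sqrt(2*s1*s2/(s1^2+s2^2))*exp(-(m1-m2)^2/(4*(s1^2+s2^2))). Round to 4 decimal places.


Squared Hellinger distance for Gaussians:
H^2 = 1 - sqrt(2*s1*s2/(s1^2+s2^2)) * exp(-(m1-m2)^2/(4*(s1^2+s2^2))).
s1^2 = 16, s2^2 = 4, s1^2+s2^2 = 20.
sqrt(2*4*2/(20)) = 0.894427.
(m1-m2)^2 = (-4)^2 = 16.
exp(-16/(4*20)) = exp(-0.2) = 0.818731.
H^2 = 1 - 0.894427*0.818731 = 0.2677

0.2677


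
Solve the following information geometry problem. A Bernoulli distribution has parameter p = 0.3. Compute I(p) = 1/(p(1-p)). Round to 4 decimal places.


For Bernoulli(p), Fisher information is I(p) = 1/(p*(1-p)).
p = 0.3, 1-p = 0.7.
p*(1-p) = 0.21.
I(p) = 1/0.21 = 4.7619

4.7619


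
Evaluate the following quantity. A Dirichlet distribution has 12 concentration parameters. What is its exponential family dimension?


Exponential family dimension calculation:
Dirichlet with 12 components has 12 natural parameters.

12


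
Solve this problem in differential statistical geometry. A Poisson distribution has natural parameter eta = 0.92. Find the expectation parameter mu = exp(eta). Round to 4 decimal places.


Expectation parameter for Poisson exponential family:
mu = exp(eta).
eta = 0.92.
mu = exp(0.92) = 2.5093

2.5093


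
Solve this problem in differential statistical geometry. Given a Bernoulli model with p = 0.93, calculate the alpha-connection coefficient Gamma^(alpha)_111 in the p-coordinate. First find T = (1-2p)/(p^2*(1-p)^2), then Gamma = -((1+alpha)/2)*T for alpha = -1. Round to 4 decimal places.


Skewness (Amari-Chentsov) tensor: T = (1-2p)/(p^2*(1-p)^2).
p = 0.93, 1-2p = -0.86, p^2 = 0.8649, (1-p)^2 = 0.0049.
T = -0.86/(0.8649 * 0.0049) = -202.92543.
In the p-coordinate, Gamma^(alpha) = Gamma^(0) - (alpha/2)*T with Gamma^(0) = (1/2)*g'(p) = -T/2,
so Gamma^(alpha) = -((1+alpha)/2)*T.
alpha = -1, -(1+alpha)/2 = 0.0.
Gamma = 0.0 * -202.92543 = 0.0000

0.0000


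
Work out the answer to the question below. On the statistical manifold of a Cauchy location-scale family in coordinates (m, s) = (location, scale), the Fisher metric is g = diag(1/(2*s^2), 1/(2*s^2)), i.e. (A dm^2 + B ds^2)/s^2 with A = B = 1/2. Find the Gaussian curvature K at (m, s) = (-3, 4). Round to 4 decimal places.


The metric has the form g = (A dm^2 + B ds^2)/s^2 with A = 1/2, B = 1/2.
Substitute u = sqrt(A/B)*m: g = B*(du^2 + ds^2)/s^2, i.e. B times the
Poincare upper half-plane metric, which has constant Gaussian curvature -1.
Scaling a 2D metric by a constant c divides the Gaussian curvature by c,
so K = -1/B = -1/(1/2) = -2.0000 everywhere (the point (m, s) = (-3, 4) is irrelevant:
the curvature is constant).
The requested Gaussian curvature is K = -2.0000.

-2.0000


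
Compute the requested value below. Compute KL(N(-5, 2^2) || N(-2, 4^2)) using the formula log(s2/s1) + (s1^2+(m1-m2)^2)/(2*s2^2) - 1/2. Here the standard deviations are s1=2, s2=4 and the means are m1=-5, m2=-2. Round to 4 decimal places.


KL divergence between normal distributions:
KL = log(s2/s1) + (s1^2 + (m1-m2)^2)/(2*s2^2) - 1/2.
log(4/2) = 0.693147.
(2^2 + (-5--2)^2)/(2*4^2) = (4 + 9)/32 = 0.40625.
KL = 0.693147 + 0.40625 - 0.5 = 0.5994

0.5994


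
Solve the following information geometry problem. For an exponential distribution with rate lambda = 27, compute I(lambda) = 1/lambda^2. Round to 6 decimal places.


Fisher information for exponential: I(lambda) = 1/lambda^2.
lambda = 27, lambda^2 = 729.
I = 1/729 = 0.001372

0.001372


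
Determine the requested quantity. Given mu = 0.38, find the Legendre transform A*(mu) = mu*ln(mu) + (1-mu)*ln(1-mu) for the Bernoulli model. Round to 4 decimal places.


Legendre transform for Bernoulli:
A*(mu) = mu*log(mu) + (1-mu)*log(1-mu).
mu = 0.38, 1-mu = 0.62.
mu*log(mu) = 0.38*log(0.38) = -0.367682.
(1-mu)*log(1-mu) = 0.62*log(0.62) = -0.296382.
A* = -0.367682 + -0.296382 = -0.6641

-0.6641


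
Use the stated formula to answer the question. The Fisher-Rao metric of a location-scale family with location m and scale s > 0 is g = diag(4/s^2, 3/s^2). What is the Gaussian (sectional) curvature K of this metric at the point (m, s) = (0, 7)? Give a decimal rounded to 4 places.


The metric has the form g = (A dm^2 + B ds^2)/s^2 with A = 4, B = 3.
Substitute u = sqrt(A/B)*m: g = B*(du^2 + ds^2)/s^2, i.e. B times the
Poincare upper half-plane metric, which has constant Gaussian curvature -1.
Scaling a 2D metric by a constant c divides the Gaussian curvature by c,
so K = -1/B = -1/(3) = -0.3333 everywhere (the point (m, s) = (0, 7) is irrelevant:
the curvature is constant).
The requested Gaussian curvature is K = -0.3333.

-0.3333


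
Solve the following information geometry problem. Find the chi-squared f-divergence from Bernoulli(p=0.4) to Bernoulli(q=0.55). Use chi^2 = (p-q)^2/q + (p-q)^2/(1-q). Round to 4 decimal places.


Chi-squared divergence between Bernoulli distributions:
chi^2 = (p-q)^2/q + (p-q)^2/(1-q).
p = 0.4, q = 0.55, p-q = -0.15.
(p-q)^2 = 0.0225.
term1 = 0.0225/0.55 = 0.040909.
term2 = 0.0225/0.45 = 0.05.
chi^2 = 0.040909 + 0.05 = 0.0909

0.0909


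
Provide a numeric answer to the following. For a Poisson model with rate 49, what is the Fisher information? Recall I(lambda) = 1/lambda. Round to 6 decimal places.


Fisher information for Poisson: I(lambda) = 1/lambda.
lambda = 49.
I(lambda) = 1/49 = 0.020408

0.020408


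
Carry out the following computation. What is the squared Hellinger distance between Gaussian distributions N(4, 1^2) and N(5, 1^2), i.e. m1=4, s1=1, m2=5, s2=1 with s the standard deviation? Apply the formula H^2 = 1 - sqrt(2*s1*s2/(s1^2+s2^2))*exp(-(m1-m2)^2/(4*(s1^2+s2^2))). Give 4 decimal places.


Squared Hellinger distance for Gaussians:
H^2 = 1 - sqrt(2*s1*s2/(s1^2+s2^2)) * exp(-(m1-m2)^2/(4*(s1^2+s2^2))).
s1^2 = 1, s2^2 = 1, s1^2+s2^2 = 2.
sqrt(2*1*1/(2)) = 1.0.
(m1-m2)^2 = (-1)^2 = 1.
exp(-1/(4*2)) = exp(-0.125) = 0.882497.
H^2 = 1 - 1.0*0.882497 = 0.1175

0.1175


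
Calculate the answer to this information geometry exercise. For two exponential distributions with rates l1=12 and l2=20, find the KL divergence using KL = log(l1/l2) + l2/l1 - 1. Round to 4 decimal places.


KL divergence for exponential family:
KL = log(l1/l2) + l2/l1 - 1.
log(12/20) = -0.510826.
20/12 = 1.666667.
KL = -0.510826 + 1.666667 - 1 = 0.1558

0.1558


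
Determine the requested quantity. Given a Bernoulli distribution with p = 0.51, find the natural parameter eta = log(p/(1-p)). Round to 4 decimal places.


Natural parameter for Bernoulli: eta = log(p/(1-p)).
p = 0.51, 1-p = 0.49.
p/(1-p) = 1.040816.
eta = log(1.040816) = 0.0400

0.0400


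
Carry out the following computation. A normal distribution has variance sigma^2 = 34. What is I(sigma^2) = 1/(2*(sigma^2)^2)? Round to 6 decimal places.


Fisher information for variance: I(sigma^2) = 1/(2*sigma^4).
sigma^2 = 34, so sigma^4 = 1156.
I = 1/(2*1156) = 1/2312 = 0.000433

0.000433


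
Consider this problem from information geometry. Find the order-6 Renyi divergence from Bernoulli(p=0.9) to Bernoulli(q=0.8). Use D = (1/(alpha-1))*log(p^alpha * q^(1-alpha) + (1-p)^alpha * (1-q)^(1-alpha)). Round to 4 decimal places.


Renyi divergence of order alpha between Bernoulli distributions:
D = (1/(alpha-1))*log(p^alpha * q^(1-alpha) + (1-p)^alpha * (1-q)^(1-alpha)).
alpha = 6, p = 0.9, q = 0.8.
p^alpha * q^(1-alpha) = 0.9^6 * 0.8^-5 = 1.621829.
(1-p)^alpha * (1-q)^(1-alpha) = 0.1^6 * 0.2^-5 = 0.003125.
sum = 1.621829 + 0.003125 = 1.624954.
D = (1/5)*log(1.624954) = 0.0971

0.0971


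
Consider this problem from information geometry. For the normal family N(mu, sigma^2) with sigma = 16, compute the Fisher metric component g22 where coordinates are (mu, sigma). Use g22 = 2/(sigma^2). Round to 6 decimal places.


For the 2-parameter normal family, the Fisher metric has:
  g11 = 1/sigma^2, g22 = 2/sigma^2.
sigma = 16, sigma^2 = 256.
g22 = 0.007813

0.007813


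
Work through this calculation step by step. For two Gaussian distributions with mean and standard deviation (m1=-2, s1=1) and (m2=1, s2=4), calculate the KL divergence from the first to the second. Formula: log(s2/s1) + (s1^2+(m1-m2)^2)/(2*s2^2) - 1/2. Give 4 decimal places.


KL divergence between normal distributions:
KL = log(s2/s1) + (s1^2 + (m1-m2)^2)/(2*s2^2) - 1/2.
log(4/1) = 1.386294.
(1^2 + (-2-1)^2)/(2*4^2) = (1 + 9)/32 = 0.3125.
KL = 1.386294 + 0.3125 - 0.5 = 1.1988

1.1988


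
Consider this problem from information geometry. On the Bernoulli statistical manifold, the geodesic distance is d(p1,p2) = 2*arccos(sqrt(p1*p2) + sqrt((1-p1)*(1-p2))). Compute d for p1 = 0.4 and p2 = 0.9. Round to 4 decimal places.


Geodesic distance on Bernoulli manifold:
d(p1,p2) = 2*arccos(sqrt(p1*p2) + sqrt((1-p1)*(1-p2))).
sqrt(p1*p2) = sqrt(0.4*0.9) = 0.6.
sqrt((1-p1)*(1-p2)) = sqrt(0.6*0.1) = 0.244949.
arg = 0.6 + 0.244949 = 0.844949.
d = 2*arccos(0.844949) = 1.1287

1.1287


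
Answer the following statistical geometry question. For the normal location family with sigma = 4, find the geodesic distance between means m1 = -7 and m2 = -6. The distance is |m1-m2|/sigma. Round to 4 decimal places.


On the fixed-variance normal subfamily, geodesic distance = |m1-m2|/sigma.
|-7 - -6| = 1.
sigma = 4.
d = 1/4 = 0.2500

0.2500


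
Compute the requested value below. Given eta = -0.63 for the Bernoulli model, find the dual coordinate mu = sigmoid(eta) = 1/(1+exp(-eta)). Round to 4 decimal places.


Dual coordinate (expectation parameter) for Bernoulli:
mu = 1/(1+exp(-eta)).
eta = -0.63.
exp(-eta) = exp(0.63) = 1.877611.
mu = 1/(1+1.877611) = 0.3475

0.3475


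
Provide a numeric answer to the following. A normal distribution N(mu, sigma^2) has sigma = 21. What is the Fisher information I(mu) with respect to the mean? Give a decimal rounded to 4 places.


The Fisher information for the mean of a normal distribution is I(mu) = 1/sigma^2.
sigma = 21, so sigma^2 = 441.
I(mu) = 1/441 = 0.0023

0.0023


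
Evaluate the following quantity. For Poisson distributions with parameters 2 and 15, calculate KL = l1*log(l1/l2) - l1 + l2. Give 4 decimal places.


KL divergence for Poisson:
KL = l1*log(l1/l2) - l1 + l2.
l1 = 2, l2 = 15.
log(2/15) = -2.014903.
l1*log(l1/l2) = 2 * -2.014903 = -4.029806.
KL = -4.029806 - 2 + 15 = 8.9702

8.9702


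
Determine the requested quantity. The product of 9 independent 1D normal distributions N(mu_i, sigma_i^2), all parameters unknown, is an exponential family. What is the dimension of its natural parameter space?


Exponential family dimension calculation:
Each univariate normal has two natural parameters (mu/sigma^2 and -1/(2 sigma^2)).
With 9 independent components, dim = 2 * 9 = 18.

18


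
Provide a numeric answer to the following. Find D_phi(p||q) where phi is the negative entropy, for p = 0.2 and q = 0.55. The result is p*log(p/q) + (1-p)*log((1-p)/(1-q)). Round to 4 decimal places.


Bregman divergence with negative entropy generator:
D = p*log(p/q) + (1-p)*log((1-p)/(1-q)).
p = 0.2, q = 0.55.
p*log(p/q) = 0.2*log(0.2/0.55) = -0.20232.
(1-p)*log((1-p)/(1-q)) = 0.8*log(0.8/0.45) = 0.460291.
D = -0.20232 + 0.460291 = 0.2580

0.2580
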